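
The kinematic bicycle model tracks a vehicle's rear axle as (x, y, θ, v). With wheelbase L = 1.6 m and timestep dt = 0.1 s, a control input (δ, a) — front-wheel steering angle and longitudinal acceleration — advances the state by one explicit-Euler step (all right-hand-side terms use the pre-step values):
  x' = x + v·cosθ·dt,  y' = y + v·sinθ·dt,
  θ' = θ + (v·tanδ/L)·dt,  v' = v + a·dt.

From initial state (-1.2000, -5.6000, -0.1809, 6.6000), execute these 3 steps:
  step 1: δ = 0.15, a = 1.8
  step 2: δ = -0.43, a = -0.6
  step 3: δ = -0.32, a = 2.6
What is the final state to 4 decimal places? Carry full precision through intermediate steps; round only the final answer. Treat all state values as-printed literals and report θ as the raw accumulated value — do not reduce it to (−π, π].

after step 1 (δ=0.15, a=1.8): (-0.550770, -5.718744, -0.118557, 6.780000)
after step 2 (δ=-0.43, a=-0.6): (0.122471, -5.798937, -0.312897, 6.720000)
after step 3 (δ=-0.32, a=2.6): (0.761842, -6.005790, -0.452081, 6.980000)

(0.7618, -6.0058, -0.4521, 6.9800)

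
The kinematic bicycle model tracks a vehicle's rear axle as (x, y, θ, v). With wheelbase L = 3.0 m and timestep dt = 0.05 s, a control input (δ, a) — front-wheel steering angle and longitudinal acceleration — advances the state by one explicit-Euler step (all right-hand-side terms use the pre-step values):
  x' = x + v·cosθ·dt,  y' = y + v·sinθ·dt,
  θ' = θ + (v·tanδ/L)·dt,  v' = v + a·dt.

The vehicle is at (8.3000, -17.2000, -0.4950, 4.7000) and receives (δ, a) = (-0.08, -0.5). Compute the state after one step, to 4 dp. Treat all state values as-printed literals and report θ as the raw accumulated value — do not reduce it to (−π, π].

(8.5068, -17.3116, -0.5013, 4.6750)

x' = 8.3000 + 4.7000·cos(-0.4950)·0.05 = 8.5068
y' = -17.2000 + 4.7000·sin(-0.4950)·0.05 = -17.3116
θ' = -0.4950 + (4.7000/3.0)·tan(-0.08)·0.05 = -0.5013
v' = 4.7000 − 0.5000·0.05 = 4.6750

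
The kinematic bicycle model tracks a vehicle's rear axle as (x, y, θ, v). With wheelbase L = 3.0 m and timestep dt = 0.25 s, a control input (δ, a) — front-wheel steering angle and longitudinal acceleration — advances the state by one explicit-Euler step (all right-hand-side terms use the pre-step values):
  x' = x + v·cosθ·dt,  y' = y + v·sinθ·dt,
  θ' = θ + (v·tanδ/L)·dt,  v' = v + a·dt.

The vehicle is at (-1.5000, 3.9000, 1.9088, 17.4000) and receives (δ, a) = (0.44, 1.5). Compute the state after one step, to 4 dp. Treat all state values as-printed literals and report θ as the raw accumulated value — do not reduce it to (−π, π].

x' = -1.5000 + 17.4000·cos(1.9088)·0.25 = -2.9425
y' = 3.9000 + 17.4000·sin(1.9088)·0.25 = 8.0039
θ' = 1.9088 + (17.4000/3.0)·tan(0.44)·0.25 = 2.5914
v' = 17.4000 + 1.5000·0.25 = 17.7750

(-2.9425, 8.0039, 2.5914, 17.7750)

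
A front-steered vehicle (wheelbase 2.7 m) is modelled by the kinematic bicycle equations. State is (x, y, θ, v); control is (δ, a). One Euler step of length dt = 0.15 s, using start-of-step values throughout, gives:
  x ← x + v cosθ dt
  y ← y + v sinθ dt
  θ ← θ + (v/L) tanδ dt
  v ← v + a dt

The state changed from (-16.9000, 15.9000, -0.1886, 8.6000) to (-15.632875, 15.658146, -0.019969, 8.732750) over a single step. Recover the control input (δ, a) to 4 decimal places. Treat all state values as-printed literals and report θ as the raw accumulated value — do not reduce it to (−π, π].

a = (v'−v)/dt = (0.132750)/0.15 = 0.8850
Δθ = θ'−θ = 0.168631;  (v·dt/L) = 8.6000·0.15/2.7 = 0.477778
tan δ = Δθ·L/(v·dt) = 0.352949  →  δ = 0.3393

δ = 0.3393, a = 0.8850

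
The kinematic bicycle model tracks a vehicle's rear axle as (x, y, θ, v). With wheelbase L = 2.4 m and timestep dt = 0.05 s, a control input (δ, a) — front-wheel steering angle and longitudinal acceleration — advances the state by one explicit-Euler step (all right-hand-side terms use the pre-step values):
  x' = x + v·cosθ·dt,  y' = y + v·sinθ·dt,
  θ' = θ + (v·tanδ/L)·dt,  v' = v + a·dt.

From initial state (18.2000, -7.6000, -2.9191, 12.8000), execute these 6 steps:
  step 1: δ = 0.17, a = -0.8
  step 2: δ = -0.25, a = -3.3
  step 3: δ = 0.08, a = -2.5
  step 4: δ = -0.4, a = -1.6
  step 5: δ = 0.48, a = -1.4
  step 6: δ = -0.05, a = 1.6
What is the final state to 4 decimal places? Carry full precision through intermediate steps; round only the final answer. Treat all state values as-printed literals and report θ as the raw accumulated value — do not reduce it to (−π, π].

(14.5221, -8.3916, -2.9085, 12.4000)

after step 1 (δ=0.17, a=-0.8): (17.575776, -7.741223, -2.873325, 12.760000)
after step 2 (δ=-0.25, a=-3.3): (16.960596, -7.910333, -2.941203, 12.595000)
after step 3 (δ=0.08, a=-2.5): (16.343448, -8.035685, -2.920167, 12.470000)
after step 4 (δ=-0.4, a=-1.6): (15.735170, -8.172619, -3.030005, 12.390000)
after step 5 (δ=0.48, a=-1.4): (15.119523, -8.241604, -2.895622, 12.320000)
after step 6 (δ=-0.05, a=1.6): (14.522064, -8.391599, -2.908466, 12.400000)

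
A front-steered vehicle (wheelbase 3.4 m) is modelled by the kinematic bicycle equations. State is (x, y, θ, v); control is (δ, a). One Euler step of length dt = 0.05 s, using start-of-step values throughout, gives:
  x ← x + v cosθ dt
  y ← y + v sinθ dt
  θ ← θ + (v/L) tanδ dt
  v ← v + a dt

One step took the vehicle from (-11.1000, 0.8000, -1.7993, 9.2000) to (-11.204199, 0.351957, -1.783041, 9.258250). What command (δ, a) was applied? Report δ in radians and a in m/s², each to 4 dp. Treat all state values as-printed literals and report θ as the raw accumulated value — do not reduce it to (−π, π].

a = (v'−v)/dt = (0.058250)/0.05 = 1.1650
Δθ = θ'−θ = 0.016259;  (v·dt/L) = 9.2000·0.05/3.4 = 0.135294
tan δ = Δθ·L/(v·dt) = 0.120175  →  δ = 0.1196

δ = 0.1196, a = 1.1650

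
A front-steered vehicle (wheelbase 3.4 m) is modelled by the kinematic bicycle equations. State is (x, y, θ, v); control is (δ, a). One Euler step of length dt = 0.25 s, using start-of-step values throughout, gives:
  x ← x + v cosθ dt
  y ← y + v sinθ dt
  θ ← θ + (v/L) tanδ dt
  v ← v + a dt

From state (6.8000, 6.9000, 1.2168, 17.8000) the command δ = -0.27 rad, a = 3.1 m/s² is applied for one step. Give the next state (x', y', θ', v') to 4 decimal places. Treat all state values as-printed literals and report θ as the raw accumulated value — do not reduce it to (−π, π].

(8.3426, 11.0741, 0.8546, 18.5750)

x' = 6.8000 + 17.8000·cos(1.2168)·0.25 = 8.3426
y' = 6.9000 + 17.8000·sin(1.2168)·0.25 = 11.0741
θ' = 1.2168 + (17.8000/3.4)·tan(-0.27)·0.25 = 0.8546
v' = 17.8000 + 3.1000·0.25 = 18.5750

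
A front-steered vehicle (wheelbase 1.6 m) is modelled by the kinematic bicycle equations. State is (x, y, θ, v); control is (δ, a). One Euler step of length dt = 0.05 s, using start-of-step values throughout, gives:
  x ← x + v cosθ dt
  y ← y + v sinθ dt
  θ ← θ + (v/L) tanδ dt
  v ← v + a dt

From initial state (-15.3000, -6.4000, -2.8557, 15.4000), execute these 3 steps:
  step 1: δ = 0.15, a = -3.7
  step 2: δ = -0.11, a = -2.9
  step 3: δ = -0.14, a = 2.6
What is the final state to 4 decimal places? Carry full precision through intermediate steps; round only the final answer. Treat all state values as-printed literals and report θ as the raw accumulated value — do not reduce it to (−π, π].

(-17.4696, -7.1112, -2.9018, 15.2000)

after step 1 (δ=0.15, a=-3.7): (-16.038746, -6.617151, -2.782966, 15.215000)
after step 2 (δ=-0.11, a=-2.9): (-16.751097, -6.884165, -2.835480, 15.070000)
after step 3 (δ=-0.14, a=2.6): (-17.469568, -7.111236, -2.901845, 15.200000)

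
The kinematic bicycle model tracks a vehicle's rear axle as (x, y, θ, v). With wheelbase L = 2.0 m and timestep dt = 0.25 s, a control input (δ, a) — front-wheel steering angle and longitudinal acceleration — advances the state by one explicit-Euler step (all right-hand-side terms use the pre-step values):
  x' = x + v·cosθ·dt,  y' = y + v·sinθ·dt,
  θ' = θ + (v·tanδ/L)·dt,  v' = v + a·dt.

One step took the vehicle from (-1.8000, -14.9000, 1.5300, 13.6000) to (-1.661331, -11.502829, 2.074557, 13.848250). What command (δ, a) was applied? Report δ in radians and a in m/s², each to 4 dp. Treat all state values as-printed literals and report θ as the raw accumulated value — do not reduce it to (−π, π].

δ = 0.3100, a = 0.9930

a = (v'−v)/dt = (0.248250)/0.25 = 0.9930
Δθ = θ'−θ = 0.544557;  (v·dt/L) = 13.6000·0.25/2.0 = 1.700000
tan δ = Δθ·L/(v·dt) = 0.320328  →  δ = 0.3100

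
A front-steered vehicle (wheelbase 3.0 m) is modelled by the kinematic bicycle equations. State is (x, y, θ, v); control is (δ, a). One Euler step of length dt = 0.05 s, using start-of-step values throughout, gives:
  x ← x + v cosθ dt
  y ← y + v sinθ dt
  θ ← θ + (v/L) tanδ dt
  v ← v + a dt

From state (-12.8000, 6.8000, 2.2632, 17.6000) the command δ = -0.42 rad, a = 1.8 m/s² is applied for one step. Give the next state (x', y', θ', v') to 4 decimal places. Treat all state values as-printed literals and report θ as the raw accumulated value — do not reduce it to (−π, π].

x' = -12.8000 + 17.6000·cos(2.2632)·0.05 = -13.3618
y' = 6.8000 + 17.6000·sin(2.2632)·0.05 = 7.4773
θ' = 2.2632 + (17.6000/3.0)·tan(-0.42)·0.05 = 2.1322
v' = 17.6000 + 1.8000·0.05 = 17.6900

(-13.3618, 7.4773, 2.1322, 17.6900)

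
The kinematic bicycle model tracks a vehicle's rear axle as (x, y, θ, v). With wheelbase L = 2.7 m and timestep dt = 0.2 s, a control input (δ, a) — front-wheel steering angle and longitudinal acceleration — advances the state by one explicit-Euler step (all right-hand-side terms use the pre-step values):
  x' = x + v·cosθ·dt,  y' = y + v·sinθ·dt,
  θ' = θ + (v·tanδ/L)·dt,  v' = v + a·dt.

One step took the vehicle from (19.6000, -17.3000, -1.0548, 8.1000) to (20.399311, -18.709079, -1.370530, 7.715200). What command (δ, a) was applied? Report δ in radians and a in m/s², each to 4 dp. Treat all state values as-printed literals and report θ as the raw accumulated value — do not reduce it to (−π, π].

δ = -0.4844, a = -1.9240

a = (v'−v)/dt = (-0.384800)/0.2 = -1.9240
Δθ = θ'−θ = -0.315730;  (v·dt/L) = 8.1000·0.2/2.7 = 0.600000
tan δ = Δθ·L/(v·dt) = -0.526217  →  δ = -0.4844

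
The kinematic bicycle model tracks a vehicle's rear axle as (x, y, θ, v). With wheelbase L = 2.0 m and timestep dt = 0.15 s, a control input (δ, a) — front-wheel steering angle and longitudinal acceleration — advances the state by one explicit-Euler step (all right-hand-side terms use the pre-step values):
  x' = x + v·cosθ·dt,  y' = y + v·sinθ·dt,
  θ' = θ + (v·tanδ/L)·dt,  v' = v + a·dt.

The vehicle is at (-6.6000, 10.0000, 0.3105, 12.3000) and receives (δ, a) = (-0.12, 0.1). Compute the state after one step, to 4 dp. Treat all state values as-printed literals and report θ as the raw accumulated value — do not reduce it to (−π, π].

(-4.8432, 10.5637, 0.1993, 12.3150)

x' = -6.6000 + 12.3000·cos(0.3105)·0.15 = -4.8432
y' = 10.0000 + 12.3000·sin(0.3105)·0.15 = 10.5637
θ' = 0.3105 + (12.3000/2.0)·tan(-0.12)·0.15 = 0.1993
v' = 12.3000 + 0.1000·0.15 = 12.3150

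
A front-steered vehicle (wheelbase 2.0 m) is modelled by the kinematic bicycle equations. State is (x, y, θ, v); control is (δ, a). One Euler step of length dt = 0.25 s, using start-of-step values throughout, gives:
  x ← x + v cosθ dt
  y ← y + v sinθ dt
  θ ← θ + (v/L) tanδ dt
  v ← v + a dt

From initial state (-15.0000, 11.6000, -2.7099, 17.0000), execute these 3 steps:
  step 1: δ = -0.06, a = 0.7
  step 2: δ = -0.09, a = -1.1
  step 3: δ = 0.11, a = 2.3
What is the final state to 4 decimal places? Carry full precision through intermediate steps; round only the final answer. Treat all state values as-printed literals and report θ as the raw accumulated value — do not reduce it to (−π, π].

after step 1 (δ=-0.06, a=0.7): (-18.860100, 9.821763, -2.837553, 17.175000)
after step 2 (δ=-0.09, a=-1.1): (-22.956917, 8.536314, -3.031295, 16.900000)
after step 3 (δ=0.11, a=2.3): (-27.156243, 8.071252, -2.797979, 17.475000)

(-27.1562, 8.0713, -2.7980, 17.4750)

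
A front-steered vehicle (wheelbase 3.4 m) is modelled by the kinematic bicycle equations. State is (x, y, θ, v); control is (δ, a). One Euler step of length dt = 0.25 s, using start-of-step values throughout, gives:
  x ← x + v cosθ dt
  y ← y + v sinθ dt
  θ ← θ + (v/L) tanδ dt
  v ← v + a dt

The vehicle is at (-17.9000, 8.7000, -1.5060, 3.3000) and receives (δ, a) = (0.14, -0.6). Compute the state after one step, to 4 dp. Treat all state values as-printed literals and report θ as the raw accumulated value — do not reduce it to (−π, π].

x' = -17.9000 + 3.3000·cos(-1.5060)·0.25 = -17.8466
y' = 8.7000 + 3.3000·sin(-1.5060)·0.25 = 7.8767
θ' = -1.5060 + (3.3000/3.4)·tan(0.14)·0.25 = -1.4718
v' = 3.3000 − 0.6000·0.25 = 3.1500

(-17.8466, 7.8767, -1.4718, 3.1500)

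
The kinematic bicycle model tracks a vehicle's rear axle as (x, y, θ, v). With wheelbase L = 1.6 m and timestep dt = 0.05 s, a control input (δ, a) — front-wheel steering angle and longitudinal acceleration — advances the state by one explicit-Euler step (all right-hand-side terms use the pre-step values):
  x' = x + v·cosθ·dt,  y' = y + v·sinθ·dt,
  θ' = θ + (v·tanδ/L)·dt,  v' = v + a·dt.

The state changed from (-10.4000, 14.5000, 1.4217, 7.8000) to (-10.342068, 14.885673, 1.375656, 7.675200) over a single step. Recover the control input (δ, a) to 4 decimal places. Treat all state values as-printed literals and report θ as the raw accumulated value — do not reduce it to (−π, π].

δ = -0.1867, a = -2.4960

a = (v'−v)/dt = (-0.124800)/0.05 = -2.4960
Δθ = θ'−θ = -0.046044;  (v·dt/L) = 7.8000·0.05/1.6 = 0.243750
tan δ = Δθ·L/(v·dt) = -0.188898  →  δ = -0.1867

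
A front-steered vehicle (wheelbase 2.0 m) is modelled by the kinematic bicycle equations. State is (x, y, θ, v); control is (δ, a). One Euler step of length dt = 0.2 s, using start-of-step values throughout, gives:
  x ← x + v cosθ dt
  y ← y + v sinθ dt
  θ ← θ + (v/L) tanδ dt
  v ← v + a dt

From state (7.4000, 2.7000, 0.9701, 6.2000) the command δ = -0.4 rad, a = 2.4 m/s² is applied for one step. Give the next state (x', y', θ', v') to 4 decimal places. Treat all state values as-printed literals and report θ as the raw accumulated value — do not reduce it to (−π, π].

(8.1009, 3.7229, 0.7080, 6.6800)

x' = 7.4000 + 6.2000·cos(0.9701)·0.2 = 8.1009
y' = 2.7000 + 6.2000·sin(0.9701)·0.2 = 3.7229
θ' = 0.9701 + (6.2000/2.0)·tan(-0.4)·0.2 = 0.7080
v' = 6.2000 + 2.4000·0.2 = 6.6800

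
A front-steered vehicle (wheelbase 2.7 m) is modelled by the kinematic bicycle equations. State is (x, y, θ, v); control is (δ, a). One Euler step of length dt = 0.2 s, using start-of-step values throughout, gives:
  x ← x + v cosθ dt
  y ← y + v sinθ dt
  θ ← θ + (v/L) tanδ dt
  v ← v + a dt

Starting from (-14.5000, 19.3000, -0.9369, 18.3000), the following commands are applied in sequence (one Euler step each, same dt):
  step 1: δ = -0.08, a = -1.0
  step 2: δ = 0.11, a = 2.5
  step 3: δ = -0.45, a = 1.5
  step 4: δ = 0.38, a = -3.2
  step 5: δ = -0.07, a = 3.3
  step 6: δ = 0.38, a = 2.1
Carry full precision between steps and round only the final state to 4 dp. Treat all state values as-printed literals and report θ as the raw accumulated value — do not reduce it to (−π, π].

after step 1 (δ=-0.08, a=-1.0): (-12.332224, 16.351043, -1.045576, 18.100000)
after step 2 (δ=0.11, a=2.5): (-10.517144, 13.218970, -0.897497, 18.600000)
after step 3 (δ=-0.45, a=1.5): (-8.197469, 10.310790, -1.563040, 18.900000)
after step 4 (δ=0.38, a=-3.2): (-8.168149, 6.530904, -1.003862, 18.260000)
after step 5 (δ=-0.07, a=3.3): (-6.206847, 3.450255, -1.098698, 18.920000)
after step 6 (δ=0.38, a=2.1): (-4.486051, 0.080163, -0.538929, 19.340000)

(-4.4861, 0.0802, -0.5389, 19.3400)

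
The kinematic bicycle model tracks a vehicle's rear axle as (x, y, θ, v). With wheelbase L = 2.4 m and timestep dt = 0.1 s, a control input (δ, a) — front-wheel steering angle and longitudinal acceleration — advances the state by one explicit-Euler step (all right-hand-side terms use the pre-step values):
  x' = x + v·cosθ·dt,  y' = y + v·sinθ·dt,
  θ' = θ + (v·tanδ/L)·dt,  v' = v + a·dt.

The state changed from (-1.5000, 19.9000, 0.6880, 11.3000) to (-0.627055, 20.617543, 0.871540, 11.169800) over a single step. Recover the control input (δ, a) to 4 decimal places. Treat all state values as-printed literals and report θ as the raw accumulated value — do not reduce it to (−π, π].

δ = 0.3717, a = -1.3020

a = (v'−v)/dt = (-0.130200)/0.1 = -1.3020
Δθ = θ'−θ = 0.183540;  (v·dt/L) = 11.3000·0.1/2.4 = 0.470833
tan δ = Δθ·L/(v·dt) = 0.389819  →  δ = 0.3717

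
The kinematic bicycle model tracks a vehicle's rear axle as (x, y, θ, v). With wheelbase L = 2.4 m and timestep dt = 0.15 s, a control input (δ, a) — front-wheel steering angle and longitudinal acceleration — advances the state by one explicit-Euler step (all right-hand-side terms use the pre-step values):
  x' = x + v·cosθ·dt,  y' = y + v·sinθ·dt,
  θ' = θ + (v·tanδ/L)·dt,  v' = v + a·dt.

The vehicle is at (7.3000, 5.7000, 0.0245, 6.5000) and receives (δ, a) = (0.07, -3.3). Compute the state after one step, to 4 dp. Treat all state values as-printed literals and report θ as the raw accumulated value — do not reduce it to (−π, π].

(8.2747, 5.7239, 0.0530, 6.0050)

x' = 7.3000 + 6.5000·cos(0.0245)·0.15 = 8.2747
y' = 5.7000 + 6.5000·sin(0.0245)·0.15 = 5.7239
θ' = 0.0245 + (6.5000/2.4)·tan(0.07)·0.15 = 0.0530
v' = 6.5000 − 3.3000·0.15 = 6.0050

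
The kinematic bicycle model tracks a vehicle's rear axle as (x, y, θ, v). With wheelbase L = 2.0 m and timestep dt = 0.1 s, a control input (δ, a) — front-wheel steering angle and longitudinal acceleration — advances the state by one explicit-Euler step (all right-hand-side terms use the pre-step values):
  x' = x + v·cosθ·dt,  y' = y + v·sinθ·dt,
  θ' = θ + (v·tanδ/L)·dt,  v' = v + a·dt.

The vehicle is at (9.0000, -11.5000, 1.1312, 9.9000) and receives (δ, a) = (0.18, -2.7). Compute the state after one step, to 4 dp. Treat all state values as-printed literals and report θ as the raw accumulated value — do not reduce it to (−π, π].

x' = 9.0000 + 9.9000·cos(1.1312)·0.1 = 9.4213
y' = -11.5000 + 9.9000·sin(1.1312)·0.1 = -10.6041
θ' = 1.1312 + (9.9000/2.0)·tan(0.18)·0.1 = 1.2213
v' = 9.9000 − 2.7000·0.1 = 9.6300

(9.4213, -10.6041, 1.2213, 9.6300)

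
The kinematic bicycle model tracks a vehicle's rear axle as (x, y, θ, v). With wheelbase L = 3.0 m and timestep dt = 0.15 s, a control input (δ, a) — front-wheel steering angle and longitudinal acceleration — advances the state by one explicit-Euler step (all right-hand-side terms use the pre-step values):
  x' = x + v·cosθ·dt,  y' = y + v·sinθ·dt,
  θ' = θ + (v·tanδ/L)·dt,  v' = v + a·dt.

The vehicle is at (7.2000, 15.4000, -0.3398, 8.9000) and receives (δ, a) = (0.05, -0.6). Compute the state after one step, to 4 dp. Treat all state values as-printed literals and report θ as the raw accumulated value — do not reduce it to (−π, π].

(8.4587, 14.9550, -0.3175, 8.8100)

x' = 7.2000 + 8.9000·cos(-0.3398)·0.15 = 8.4587
y' = 15.4000 + 8.9000·sin(-0.3398)·0.15 = 14.9550
θ' = -0.3398 + (8.9000/3.0)·tan(0.05)·0.15 = -0.3175
v' = 8.9000 − 0.6000·0.15 = 8.8100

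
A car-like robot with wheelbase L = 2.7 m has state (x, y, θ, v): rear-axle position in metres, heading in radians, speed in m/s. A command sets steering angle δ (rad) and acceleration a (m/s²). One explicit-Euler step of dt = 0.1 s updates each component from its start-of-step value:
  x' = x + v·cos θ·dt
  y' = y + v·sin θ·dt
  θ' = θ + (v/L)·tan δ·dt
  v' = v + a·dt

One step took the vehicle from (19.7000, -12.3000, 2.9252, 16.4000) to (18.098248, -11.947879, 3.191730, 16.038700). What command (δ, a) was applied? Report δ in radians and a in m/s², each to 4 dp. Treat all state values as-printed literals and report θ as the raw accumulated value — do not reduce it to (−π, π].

a = (v'−v)/dt = (-0.361300)/0.1 = -3.6130
Δθ = θ'−θ = 0.266530;  (v·dt/L) = 16.4000·0.1/2.7 = 0.607407
tan δ = Δθ·L/(v·dt) = 0.438799  →  δ = 0.4135

δ = 0.4135, a = -3.6130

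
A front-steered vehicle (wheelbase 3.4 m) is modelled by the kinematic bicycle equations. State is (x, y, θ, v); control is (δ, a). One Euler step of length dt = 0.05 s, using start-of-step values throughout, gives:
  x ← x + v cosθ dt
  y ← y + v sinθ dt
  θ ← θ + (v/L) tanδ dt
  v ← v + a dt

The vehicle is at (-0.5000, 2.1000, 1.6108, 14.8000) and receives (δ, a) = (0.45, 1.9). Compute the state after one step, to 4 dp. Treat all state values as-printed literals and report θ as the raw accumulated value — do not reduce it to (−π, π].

x' = -0.5000 + 14.8000·cos(1.6108)·0.05 = -0.5296
y' = 2.1000 + 14.8000·sin(1.6108)·0.05 = 2.8394
θ' = 1.6108 + (14.8000/3.4)·tan(0.45)·0.05 = 1.7159
v' = 14.8000 + 1.9000·0.05 = 14.8950

(-0.5296, 2.8394, 1.7159, 14.8950)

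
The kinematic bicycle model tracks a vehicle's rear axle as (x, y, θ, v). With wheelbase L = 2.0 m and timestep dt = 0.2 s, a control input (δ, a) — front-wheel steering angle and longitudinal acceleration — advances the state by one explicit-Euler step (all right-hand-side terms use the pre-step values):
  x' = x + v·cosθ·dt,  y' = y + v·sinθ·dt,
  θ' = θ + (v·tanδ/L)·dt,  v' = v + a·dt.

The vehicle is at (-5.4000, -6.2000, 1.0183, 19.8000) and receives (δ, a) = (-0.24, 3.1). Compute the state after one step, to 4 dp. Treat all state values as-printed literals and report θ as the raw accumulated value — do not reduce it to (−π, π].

(-3.3217, -2.8292, 0.5338, 20.4200)

x' = -5.4000 + 19.8000·cos(1.0183)·0.2 = -3.3217
y' = -6.2000 + 19.8000·sin(1.0183)·0.2 = -2.8292
θ' = 1.0183 + (19.8000/2.0)·tan(-0.24)·0.2 = 0.5338
v' = 19.8000 + 3.1000·0.2 = 20.4200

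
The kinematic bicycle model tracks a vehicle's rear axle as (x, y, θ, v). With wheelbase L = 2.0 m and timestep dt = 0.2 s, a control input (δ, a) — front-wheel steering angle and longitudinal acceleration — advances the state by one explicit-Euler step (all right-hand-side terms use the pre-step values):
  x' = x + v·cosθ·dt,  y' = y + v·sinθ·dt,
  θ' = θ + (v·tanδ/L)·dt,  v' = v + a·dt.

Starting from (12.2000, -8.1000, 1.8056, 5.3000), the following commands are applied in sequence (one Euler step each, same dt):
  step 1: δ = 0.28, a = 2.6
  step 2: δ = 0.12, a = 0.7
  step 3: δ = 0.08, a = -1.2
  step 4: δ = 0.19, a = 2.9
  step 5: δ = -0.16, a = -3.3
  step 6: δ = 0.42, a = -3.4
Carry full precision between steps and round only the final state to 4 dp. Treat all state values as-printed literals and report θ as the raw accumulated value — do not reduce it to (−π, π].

(9.1526, -1.9091, 2.3362, 4.9600)

after step 1 (δ=0.28, a=2.6): (11.953389, -7.069086, 1.958004, 5.820000)
after step 2 (δ=0.12, a=0.7): (11.513858, -5.991261, 2.028181, 5.960000)
after step 3 (δ=0.08, a=-1.2): (10.987467, -4.921786, 2.075963, 5.720000)
after step 4 (δ=0.19, a=2.9): (10.433824, -3.920678, 2.185970, 6.300000)
after step 5 (δ=-0.16, a=-3.3): (9.706678, -2.891670, 2.084301, 5.640000)
after step 6 (δ=0.42, a=-3.4): (9.152567, -1.909150, 2.336168, 4.960000)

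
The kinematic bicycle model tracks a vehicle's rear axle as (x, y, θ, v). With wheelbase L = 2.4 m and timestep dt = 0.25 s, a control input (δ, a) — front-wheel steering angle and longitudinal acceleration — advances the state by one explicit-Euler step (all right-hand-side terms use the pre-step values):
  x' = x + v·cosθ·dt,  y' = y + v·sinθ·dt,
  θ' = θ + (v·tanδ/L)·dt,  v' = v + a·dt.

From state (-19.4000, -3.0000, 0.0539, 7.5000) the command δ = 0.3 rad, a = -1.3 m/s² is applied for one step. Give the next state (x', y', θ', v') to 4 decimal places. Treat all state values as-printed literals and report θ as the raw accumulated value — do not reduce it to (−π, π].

x' = -19.4000 + 7.5000·cos(0.0539)·0.25 = -17.5277
y' = -3.0000 + 7.5000·sin(0.0539)·0.25 = -2.8990
θ' = 0.0539 + (7.5000/2.4)·tan(0.3)·0.25 = 0.2956
v' = 7.5000 − 1.3000·0.25 = 7.1750

(-17.5277, -2.8990, 0.2956, 7.1750)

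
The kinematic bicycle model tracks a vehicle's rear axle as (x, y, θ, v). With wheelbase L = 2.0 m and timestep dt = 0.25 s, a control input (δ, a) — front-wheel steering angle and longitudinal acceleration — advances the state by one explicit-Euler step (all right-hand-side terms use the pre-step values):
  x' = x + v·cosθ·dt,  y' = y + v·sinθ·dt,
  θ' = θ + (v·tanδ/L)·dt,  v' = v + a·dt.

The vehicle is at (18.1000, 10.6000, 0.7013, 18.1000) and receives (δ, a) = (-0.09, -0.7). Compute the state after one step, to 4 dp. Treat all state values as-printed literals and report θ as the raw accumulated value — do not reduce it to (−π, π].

(21.5571, 13.5196, 0.4971, 17.9250)

x' = 18.1000 + 18.1000·cos(0.7013)·0.25 = 21.5571
y' = 10.6000 + 18.1000·sin(0.7013)·0.25 = 13.5196
θ' = 0.7013 + (18.1000/2.0)·tan(-0.09)·0.25 = 0.4971
v' = 18.1000 − 0.7000·0.25 = 17.9250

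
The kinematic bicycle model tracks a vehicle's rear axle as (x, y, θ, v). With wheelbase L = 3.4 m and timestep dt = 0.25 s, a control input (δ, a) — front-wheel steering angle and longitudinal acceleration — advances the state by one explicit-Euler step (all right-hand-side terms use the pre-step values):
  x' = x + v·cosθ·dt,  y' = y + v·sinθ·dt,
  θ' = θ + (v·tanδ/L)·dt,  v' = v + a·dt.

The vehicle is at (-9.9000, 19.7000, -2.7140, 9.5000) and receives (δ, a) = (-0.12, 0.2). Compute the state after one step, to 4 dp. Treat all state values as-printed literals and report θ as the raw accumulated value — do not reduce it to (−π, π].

x' = -9.9000 + 9.5000·cos(-2.7140)·0.25 = -12.0612
y' = 19.7000 + 9.5000·sin(-2.7140)·0.25 = 18.7151
θ' = -2.7140 + (9.5000/3.4)·tan(-0.12)·0.25 = -2.7982
v' = 9.5000 + 0.2000·0.25 = 9.5500

(-12.0612, 18.7151, -2.7982, 9.5500)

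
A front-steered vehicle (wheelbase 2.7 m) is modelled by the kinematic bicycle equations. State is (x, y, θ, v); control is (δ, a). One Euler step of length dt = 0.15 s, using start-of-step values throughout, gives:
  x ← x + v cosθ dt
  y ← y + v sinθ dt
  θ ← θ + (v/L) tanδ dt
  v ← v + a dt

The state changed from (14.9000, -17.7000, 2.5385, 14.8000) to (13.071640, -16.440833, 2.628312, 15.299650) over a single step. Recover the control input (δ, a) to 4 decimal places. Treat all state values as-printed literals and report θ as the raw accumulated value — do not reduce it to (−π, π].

δ = 0.1088, a = 3.3310

a = (v'−v)/dt = (0.499650)/0.15 = 3.3310
Δθ = θ'−θ = 0.089812;  (v·dt/L) = 14.8000·0.15/2.7 = 0.822222
tan δ = Δθ·L/(v·dt) = 0.109231  →  δ = 0.1088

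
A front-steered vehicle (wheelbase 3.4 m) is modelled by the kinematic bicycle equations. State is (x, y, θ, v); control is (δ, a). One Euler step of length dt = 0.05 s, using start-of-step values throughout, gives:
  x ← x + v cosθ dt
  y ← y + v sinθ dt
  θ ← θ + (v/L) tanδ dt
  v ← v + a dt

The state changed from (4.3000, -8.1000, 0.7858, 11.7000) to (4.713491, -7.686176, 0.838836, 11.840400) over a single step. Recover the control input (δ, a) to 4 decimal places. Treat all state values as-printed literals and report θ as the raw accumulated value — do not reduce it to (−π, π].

a = (v'−v)/dt = (0.140400)/0.05 = 2.8080
Δθ = θ'−θ = 0.053036;  (v·dt/L) = 11.7000·0.05/3.4 = 0.172059
tan δ = Δθ·L/(v·dt) = 0.308243  →  δ = 0.2990

δ = 0.2990, a = 2.8080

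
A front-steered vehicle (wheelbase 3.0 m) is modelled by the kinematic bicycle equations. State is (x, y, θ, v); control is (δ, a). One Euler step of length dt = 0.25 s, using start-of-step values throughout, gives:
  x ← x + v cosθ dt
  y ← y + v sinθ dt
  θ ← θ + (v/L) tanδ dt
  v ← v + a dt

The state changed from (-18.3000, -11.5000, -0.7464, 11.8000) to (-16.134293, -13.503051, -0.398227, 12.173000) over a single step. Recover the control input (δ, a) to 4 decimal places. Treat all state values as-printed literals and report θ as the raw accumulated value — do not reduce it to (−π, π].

a = (v'−v)/dt = (0.373000)/0.25 = 1.4920
Δθ = θ'−θ = 0.348173;  (v·dt/L) = 11.8000·0.25/3.0 = 0.983333
tan δ = Δθ·L/(v·dt) = 0.354074  →  δ = 0.3403

δ = 0.3403, a = 1.4920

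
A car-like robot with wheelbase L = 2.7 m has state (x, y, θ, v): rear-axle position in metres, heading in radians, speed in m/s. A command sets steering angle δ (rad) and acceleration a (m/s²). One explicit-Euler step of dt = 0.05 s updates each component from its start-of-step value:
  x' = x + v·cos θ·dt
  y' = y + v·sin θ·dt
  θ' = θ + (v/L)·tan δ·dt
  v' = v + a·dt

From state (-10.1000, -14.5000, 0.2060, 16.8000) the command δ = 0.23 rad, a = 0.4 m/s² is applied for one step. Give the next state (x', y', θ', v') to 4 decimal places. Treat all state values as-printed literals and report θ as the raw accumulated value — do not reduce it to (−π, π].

(-9.2778, -14.3282, 0.2788, 16.8200)

x' = -10.1000 + 16.8000·cos(0.2060)·0.05 = -9.2778
y' = -14.5000 + 16.8000·sin(0.2060)·0.05 = -14.3282
θ' = 0.2060 + (16.8000/2.7)·tan(0.23)·0.05 = 0.2788
v' = 16.8000 + 0.4000·0.05 = 16.8200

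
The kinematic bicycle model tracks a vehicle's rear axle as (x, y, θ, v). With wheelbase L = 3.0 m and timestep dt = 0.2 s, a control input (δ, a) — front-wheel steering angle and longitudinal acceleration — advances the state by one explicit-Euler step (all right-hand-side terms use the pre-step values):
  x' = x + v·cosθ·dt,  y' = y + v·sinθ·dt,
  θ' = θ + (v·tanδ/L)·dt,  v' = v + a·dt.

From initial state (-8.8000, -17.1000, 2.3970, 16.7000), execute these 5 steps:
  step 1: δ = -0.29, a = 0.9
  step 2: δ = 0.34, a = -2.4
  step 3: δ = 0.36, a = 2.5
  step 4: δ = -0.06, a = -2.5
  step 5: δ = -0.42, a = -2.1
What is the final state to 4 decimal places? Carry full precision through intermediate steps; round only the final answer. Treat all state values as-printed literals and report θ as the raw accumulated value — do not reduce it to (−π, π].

(-21.7676, -7.8343, 2.3184, 15.9800)

after step 1 (δ=-0.29, a=0.9): (-11.256116, -14.836574, 2.064767, 16.880000)
after step 2 (δ=0.34, a=-2.4): (-12.856764, -11.864151, 2.462839, 16.400000)
after step 3 (δ=0.36, a=2.5): (-15.409771, -9.804890, 2.874373, 16.900000)
after step 4 (δ=-0.06, a=-2.5): (-18.669811, -8.912398, 2.806692, 16.400000)
after step 5 (δ=-0.42, a=-2.1): (-21.767583, -7.834341, 2.318439, 15.980000)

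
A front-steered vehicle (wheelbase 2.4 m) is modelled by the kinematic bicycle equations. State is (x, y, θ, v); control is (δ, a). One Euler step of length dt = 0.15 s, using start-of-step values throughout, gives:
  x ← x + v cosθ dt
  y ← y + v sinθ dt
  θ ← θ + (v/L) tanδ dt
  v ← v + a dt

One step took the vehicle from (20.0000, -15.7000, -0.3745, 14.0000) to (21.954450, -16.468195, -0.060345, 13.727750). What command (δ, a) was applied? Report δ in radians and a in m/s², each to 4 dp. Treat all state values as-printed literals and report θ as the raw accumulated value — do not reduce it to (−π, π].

δ = 0.3447, a = -1.8150

a = (v'−v)/dt = (-0.272250)/0.15 = -1.8150
Δθ = θ'−θ = 0.314155;  (v·dt/L) = 14.0000·0.15/2.4 = 0.875000
tan δ = Δθ·L/(v·dt) = 0.359034  →  δ = 0.3447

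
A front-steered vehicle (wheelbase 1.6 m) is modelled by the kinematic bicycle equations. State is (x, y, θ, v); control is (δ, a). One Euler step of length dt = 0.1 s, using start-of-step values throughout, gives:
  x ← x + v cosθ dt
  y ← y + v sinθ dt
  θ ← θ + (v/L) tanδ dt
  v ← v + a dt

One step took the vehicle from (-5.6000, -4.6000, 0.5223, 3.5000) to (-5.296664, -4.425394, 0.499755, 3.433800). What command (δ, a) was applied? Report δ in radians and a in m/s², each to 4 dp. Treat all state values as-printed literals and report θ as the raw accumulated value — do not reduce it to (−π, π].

δ = -0.1027, a = -0.6620

a = (v'−v)/dt = (-0.066200)/0.1 = -0.6620
Δθ = θ'−θ = -0.022545;  (v·dt/L) = 3.5000·0.1/1.6 = 0.218750
tan δ = Δθ·L/(v·dt) = -0.103063  →  δ = -0.1027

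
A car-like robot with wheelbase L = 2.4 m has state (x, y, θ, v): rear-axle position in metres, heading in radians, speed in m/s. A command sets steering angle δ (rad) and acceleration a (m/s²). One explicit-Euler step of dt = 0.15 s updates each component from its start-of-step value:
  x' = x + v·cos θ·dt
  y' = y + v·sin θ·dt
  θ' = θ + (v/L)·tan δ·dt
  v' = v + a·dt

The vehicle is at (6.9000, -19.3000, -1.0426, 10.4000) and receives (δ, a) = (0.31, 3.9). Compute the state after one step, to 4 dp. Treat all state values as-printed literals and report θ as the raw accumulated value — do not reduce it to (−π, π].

(7.6862, -20.6474, -0.8344, 10.9850)

x' = 6.9000 + 10.4000·cos(-1.0426)·0.15 = 7.6862
y' = -19.3000 + 10.4000·sin(-1.0426)·0.15 = -20.6474
θ' = -1.0426 + (10.4000/2.4)·tan(0.31)·0.15 = -0.8344
v' = 10.4000 + 3.9000·0.15 = 10.9850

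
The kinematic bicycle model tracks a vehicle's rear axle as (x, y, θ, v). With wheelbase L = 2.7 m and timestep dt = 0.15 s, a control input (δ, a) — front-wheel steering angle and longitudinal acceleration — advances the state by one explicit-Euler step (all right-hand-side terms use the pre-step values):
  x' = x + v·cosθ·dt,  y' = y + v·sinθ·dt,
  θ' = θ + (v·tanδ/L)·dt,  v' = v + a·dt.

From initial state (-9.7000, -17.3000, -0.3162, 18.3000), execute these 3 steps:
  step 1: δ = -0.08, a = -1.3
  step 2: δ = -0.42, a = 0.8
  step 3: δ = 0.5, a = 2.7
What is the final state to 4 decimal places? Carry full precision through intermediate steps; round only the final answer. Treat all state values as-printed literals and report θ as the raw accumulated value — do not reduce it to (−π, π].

(-2.7767, -21.2536, -0.2938, 18.6300)

after step 1 (δ=-0.08, a=-1.3): (-7.091086, -18.153578, -0.397707, 18.105000)
after step 2 (δ=-0.42, a=0.8): (-4.587297, -19.205403, -0.846885, 18.225000)
after step 3 (δ=0.5, a=2.7): (-2.776679, -21.253585, -0.293754, 18.630000)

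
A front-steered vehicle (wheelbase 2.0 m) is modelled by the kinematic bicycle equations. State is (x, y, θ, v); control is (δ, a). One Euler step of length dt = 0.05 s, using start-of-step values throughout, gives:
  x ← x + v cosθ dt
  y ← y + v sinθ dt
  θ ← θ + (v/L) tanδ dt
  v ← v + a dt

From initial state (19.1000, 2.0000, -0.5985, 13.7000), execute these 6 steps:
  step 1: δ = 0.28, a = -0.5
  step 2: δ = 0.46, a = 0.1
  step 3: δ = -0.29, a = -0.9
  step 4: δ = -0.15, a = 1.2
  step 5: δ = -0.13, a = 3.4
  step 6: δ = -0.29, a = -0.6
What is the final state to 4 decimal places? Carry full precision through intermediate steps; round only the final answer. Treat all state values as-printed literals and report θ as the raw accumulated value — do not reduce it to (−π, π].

after step 1 (δ=0.28, a=-0.5): (19.665934, 1.614068, -0.500013, 13.675000)
after step 2 (δ=0.46, a=0.1): (20.265977, 1.286254, -0.330631, 13.680000)
after step 3 (δ=-0.29, a=-0.9): (20.912930, 1.064200, -0.432688, 13.635000)
after step 4 (δ=-0.15, a=1.2): (21.531851, 0.778333, -0.484206, 13.695000)
after step 5 (δ=-0.13, a=3.4): (22.137886, 0.459578, -0.528968, 13.865000)
after step 6 (δ=-0.29, a=-0.6): (22.736388, 0.109735, -0.632405, 13.835000)

(22.7364, 0.1097, -0.6324, 13.8350)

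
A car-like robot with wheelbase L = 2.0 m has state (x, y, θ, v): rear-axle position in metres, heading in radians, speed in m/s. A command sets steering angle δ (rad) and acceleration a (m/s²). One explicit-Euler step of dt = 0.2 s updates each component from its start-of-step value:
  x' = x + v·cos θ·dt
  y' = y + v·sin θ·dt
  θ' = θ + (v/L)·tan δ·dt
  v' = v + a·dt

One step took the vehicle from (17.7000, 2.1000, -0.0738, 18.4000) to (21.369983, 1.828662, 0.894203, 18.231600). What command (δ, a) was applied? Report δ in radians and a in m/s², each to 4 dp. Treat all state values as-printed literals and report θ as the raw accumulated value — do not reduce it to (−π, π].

a = (v'−v)/dt = (-0.168400)/0.2 = -0.8420
Δθ = θ'−θ = 0.968003;  (v·dt/L) = 18.4000·0.2/2.0 = 1.840000
tan δ = Δθ·L/(v·dt) = 0.526089  →  δ = 0.4843

δ = 0.4843, a = -0.8420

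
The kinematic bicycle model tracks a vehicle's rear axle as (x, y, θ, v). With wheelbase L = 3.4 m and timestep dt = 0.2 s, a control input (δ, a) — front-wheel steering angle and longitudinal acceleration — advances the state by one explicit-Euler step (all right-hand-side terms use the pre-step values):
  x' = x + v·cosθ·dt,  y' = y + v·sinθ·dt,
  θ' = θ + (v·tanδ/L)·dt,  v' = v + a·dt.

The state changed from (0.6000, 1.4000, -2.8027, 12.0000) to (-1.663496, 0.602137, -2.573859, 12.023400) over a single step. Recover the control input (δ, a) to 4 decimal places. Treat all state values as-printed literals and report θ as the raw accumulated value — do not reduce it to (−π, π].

δ = 0.3135, a = 0.1170

a = (v'−v)/dt = (0.023400)/0.2 = 0.1170
Δθ = θ'−θ = 0.228841;  (v·dt/L) = 12.0000·0.2/3.4 = 0.705882
tan δ = Δθ·L/(v·dt) = 0.324191  →  δ = 0.3135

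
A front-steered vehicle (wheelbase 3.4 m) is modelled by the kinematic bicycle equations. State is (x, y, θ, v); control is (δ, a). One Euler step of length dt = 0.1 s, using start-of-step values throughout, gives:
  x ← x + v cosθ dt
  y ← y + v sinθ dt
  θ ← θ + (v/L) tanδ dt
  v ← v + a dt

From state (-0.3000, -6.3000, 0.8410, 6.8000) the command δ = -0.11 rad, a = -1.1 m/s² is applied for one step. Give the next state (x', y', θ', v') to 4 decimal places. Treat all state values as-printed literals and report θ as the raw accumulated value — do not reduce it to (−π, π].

(0.1534, -5.7932, 0.8189, 6.6900)

x' = -0.3000 + 6.8000·cos(0.8410)·0.1 = 0.1534
y' = -6.3000 + 6.8000·sin(0.8410)·0.1 = -5.7932
θ' = 0.8410 + (6.8000/3.4)·tan(-0.11)·0.1 = 0.8189
v' = 6.8000 − 1.1000·0.1 = 6.6900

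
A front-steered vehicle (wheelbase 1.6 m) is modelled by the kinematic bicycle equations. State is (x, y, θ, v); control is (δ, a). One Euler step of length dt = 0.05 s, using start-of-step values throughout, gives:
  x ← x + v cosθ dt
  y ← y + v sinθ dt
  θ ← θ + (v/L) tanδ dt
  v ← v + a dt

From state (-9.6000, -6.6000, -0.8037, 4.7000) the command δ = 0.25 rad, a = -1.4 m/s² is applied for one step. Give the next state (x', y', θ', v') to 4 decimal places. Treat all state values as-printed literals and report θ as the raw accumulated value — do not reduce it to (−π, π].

x' = -9.6000 + 4.7000·cos(-0.8037)·0.05 = -9.4369
y' = -6.6000 + 4.7000·sin(-0.8037)·0.05 = -6.7692
θ' = -0.8037 + (4.7000/1.6)·tan(0.25)·0.05 = -0.7662
v' = 4.7000 − 1.4000·0.05 = 4.6300

(-9.4369, -6.7692, -0.7662, 4.6300)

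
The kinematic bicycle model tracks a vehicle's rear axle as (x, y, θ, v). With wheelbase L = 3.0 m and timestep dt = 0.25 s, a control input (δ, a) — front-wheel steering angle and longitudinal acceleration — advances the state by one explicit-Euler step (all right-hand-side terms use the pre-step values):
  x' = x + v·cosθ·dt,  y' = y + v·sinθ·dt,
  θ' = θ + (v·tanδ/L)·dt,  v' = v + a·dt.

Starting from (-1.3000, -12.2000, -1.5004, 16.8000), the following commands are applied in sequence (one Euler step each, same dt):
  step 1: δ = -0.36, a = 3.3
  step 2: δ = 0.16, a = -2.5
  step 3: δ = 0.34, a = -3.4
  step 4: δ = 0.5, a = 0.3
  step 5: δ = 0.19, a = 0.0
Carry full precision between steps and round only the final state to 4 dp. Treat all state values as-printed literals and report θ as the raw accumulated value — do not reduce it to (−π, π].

(0.6988, -30.5049, -0.2939, 16.2250)

after step 1 (δ=-0.36, a=3.3): (-1.004580, -16.389597, -2.027364, 17.625000)
after step 2 (δ=0.16, a=-2.5): (-2.947163, -20.344520, -1.790338, 17.000000)
after step 3 (δ=0.34, a=-3.4): (-3.872737, -24.492509, -1.289211, 16.150000)
after step 4 (δ=0.5, a=0.3): (-2.750800, -28.370996, -0.553979, 16.225000)
after step 5 (δ=0.19, a=0.0): (0.698790, -30.504887, -0.293946, 16.225000)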